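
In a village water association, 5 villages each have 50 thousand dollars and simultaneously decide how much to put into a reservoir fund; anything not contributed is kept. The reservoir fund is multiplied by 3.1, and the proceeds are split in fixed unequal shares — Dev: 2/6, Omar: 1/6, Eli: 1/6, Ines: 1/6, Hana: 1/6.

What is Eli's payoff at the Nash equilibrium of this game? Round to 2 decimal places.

For player j, contributing a unit is worthwhile iff 3.1 × (j's share) ≥ 1, i.e. iff j's share is at least 0.3226.
The only share above 0.3226 is Dev's 2/6, contributing 50; the remaining 4 contribute 0. Total contributed: 50.
Eli keeps 50 and receives 3.1 × 50 × 1/6 = 25.83 from the reservoir fund, for a payoff of 75.83.

75.83 thousand dollars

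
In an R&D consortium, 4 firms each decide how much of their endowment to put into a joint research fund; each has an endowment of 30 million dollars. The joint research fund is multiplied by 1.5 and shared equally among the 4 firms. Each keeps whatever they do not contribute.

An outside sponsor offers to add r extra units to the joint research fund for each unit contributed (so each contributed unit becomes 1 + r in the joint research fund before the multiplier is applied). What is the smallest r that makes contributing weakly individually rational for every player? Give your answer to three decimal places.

With matching at rate r, one contributed unit becomes (1 + r) in the joint research fund and returns 1.5 × (1 + r) / 4 to the contributor.
Setting this equal to 1: 1 + r = 4/1.5 = 2.6667.
So the minimum matching rate is r = 2.6667 − 1 = 1.667.

1.667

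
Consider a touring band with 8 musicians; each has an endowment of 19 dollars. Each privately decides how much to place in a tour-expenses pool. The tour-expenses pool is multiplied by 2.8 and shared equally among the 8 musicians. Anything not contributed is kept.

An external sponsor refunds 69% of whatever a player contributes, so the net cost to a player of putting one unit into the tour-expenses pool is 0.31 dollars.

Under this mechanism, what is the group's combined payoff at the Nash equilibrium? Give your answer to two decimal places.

With the mechanism, a contributed unit returns (2.8/8) / 0.31 = 1.1290 per unit of net cost to the contributor — now above 1 — so contributing fully is weakly dominant for every player.
So the Nash equilibrium is full contribution by all 8; the group earns 8 × (19 × 0.69 + 2.8 × 19) = 530.48.

530.48 dollars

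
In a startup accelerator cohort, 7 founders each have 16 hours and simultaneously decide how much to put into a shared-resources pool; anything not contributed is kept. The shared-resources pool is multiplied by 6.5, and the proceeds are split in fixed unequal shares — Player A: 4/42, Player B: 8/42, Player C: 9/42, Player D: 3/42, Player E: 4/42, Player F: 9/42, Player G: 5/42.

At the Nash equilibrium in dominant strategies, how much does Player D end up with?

38.29 hours

For player j, contributing a unit is worthwhile iff 6.5 × (j's share) ≥ 1, i.e. iff j's share is at least 0.1538.
The shares above 0.1538 belong to Player B, Player C and Player F, contributing 16 each; the remaining 4 contribute 0. Total contributed: 48.
Player D keeps 16 and receives 6.5 × 48 × 3/42 = 22.29 from the shared-resources pool, for a payoff of 38.29.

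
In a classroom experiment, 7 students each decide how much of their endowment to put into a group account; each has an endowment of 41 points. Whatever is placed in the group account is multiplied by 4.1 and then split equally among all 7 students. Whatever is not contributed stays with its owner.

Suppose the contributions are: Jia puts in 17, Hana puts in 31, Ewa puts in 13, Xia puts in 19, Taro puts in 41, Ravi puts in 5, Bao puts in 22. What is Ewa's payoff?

114.69 points

Total contributed: 17 + 31 + 13 + 19 + 41 + 5 + 22 = 148.
Each receives 4.1 × 148 / 7 = 86.69 from the group account.
Ewa keeps 41 − 13 = 28, so Ewa's payoff is 28 + 86.69 = 114.69.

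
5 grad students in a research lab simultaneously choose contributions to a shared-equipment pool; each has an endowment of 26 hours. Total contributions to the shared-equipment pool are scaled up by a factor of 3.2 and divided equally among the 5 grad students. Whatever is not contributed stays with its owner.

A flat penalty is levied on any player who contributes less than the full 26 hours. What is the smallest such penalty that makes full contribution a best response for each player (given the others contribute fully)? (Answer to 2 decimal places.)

Given the others contribute fully, the best deviation is to contribute 0 (any partial contribution still incurs the fine and gives up units whose private return 0.6400 is below 1).
Deviating from 26 to 0 saves 26 hours but forfeits the deviator's share of the drop in the shared-equipment pool: 3.2/5 × 26 = 16.64.
So the deviation gain is 26 − 16.64 = 9.36, and the fine must be at least 9.36 hours to wipe it out.

9.36 hours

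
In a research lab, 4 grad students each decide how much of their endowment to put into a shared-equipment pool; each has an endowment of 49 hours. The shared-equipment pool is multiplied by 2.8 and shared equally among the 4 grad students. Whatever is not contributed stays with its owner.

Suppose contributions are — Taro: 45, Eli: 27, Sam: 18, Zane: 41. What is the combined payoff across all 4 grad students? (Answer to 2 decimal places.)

Total contributed: 45 + 27 + 18 + 41 = 131; total kept: 4 × 49 − 131 = 65.
The shared-equipment pool pays out 2.8 × 131 = 366.80 in aggregate.
Group total = 65 + 366.80 = 431.80.

431.80 hours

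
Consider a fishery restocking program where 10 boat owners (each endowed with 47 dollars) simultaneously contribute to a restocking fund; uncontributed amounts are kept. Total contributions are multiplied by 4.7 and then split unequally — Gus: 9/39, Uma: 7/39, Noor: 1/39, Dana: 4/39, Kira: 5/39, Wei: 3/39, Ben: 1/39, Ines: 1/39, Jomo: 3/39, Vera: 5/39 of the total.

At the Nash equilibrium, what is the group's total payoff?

Player j's private return per contributed unit is 4.7 × (j's share). Contributing is weakly dominant for j when that share is at least 1/4.7 = 0.2128, and contributing 0 is dominant otherwise.
Only Gus (9/39) clears that bar, contributing 47; the remaining 9 contribute 0. Total contributed: 47.
The restocking fund pays out 4.7 × 47 = 220.90 in total (split across the unequal shares, but the aggregate is all that matters for the group sum).
The 9 free-riders keep 47 each, adding 423. Group total = 423 + 220.90 = 643.90.

643.90 dollars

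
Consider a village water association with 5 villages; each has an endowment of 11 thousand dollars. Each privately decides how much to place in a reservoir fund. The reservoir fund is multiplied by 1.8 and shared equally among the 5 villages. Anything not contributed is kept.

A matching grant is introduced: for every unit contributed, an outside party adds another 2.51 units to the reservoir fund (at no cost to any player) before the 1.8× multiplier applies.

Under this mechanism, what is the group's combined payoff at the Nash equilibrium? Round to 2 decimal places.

Under the mechanism each unit contributed yields 1.8 × 3.51 / 5 = 1.2636 back to its contributor per unit of net cost, which exceeds 1, making full contribution the dominant choice for everyone.
At the Nash equilibrium everyone contributes 11. Group total payoff = 1.8 × 3.51 × 55 = 347.49.

347.49 thousand dollars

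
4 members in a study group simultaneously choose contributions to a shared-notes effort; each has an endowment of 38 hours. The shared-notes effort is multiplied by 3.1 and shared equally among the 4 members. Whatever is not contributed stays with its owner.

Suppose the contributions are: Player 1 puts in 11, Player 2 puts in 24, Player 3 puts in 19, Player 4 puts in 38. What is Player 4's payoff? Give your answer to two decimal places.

71.30 hours

Total contributed: 11 + 24 + 19 + 38 = 92.
Each receives 3.1 × 92 / 4 = 71.30 from the shared-notes effort.
Player 4 keeps 38 − 38 = 0, so Player 4's payoff is 0 + 71.30 = 71.30.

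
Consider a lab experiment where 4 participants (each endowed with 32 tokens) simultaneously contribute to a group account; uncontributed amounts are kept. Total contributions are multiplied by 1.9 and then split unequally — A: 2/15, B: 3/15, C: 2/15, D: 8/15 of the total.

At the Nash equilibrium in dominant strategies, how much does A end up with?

40.11 tokens

For player j, contributing a unit is worthwhile iff 1.9 × (j's share) ≥ 1, i.e. iff j's share is at least 0.5263.
The only share above 0.5263 is D's 8/15, contributing 32; the remaining 3 contribute 0. Total contributed: 32.
A keeps 32 and receives 1.9 × 32 × 2/15 = 8.11 from the group account, for a payoff of 40.11.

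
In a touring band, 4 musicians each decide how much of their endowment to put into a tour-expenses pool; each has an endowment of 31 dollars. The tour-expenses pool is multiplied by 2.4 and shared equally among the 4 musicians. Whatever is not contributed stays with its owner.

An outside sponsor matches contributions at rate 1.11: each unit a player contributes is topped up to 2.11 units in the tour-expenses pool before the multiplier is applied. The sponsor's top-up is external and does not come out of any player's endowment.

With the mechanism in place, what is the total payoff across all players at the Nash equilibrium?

627.94 dollars

The effective private return per unit is now 2.4 × 2.11 / 4 = 1.2660 > 1, so every player's dominant strategy flips to full contribution.
So the Nash equilibrium is full contribution by all 4; the group earns 2.4 × 2.11 × 124 = 627.94.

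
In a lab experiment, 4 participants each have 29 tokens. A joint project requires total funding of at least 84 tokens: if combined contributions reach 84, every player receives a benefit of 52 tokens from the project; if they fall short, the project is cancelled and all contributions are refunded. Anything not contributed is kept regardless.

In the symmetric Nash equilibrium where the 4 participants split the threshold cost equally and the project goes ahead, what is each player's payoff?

60 tokens

Equal share of the threshold: 84/4 = 21.
At this profile no one gains by cutting their contribution: any cut drops the total below 84, the project is cancelled, contributions are refunded, and the deviator ends with 29, which is less than 29 − 21 + 52 = 60. Contributing more than 21 just wastes the excess. So contributing exactly 21 is a best response.
Each player's payoff: 29 − 21 + 52 = 60.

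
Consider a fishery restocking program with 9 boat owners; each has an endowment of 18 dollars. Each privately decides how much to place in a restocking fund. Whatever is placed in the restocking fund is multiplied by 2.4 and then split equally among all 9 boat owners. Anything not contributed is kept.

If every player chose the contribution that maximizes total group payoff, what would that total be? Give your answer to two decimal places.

Each contributed unit returns 2.400 to the group as a whole (0.2667 to each of 9 players), which exceeds 1, so the social optimum is full contribution: group total = 2.400 × 162 = 388.80.

388.80 dollars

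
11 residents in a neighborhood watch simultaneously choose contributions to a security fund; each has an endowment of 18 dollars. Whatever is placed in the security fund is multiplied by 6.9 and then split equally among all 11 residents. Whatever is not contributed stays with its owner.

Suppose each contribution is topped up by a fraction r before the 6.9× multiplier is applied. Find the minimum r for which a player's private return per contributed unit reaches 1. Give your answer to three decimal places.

0.594

With matching at rate r, one contributed unit becomes (1 + r) in the security fund and returns 6.9 × (1 + r) / 11 to the contributor.
Setting this equal to 1: 1 + r = 11/6.9 = 1.5942.
So the minimum matching rate is r = 1.5942 − 1 = 0.594.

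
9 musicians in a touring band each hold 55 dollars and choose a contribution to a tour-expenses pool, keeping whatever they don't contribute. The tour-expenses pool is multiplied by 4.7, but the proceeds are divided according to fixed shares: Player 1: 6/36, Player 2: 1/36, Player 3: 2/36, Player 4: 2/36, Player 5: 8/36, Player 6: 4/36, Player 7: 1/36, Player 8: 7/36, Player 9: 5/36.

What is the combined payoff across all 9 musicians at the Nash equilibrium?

698.50 dollars

A player with share s gets back 4.7·s per unit contributed, so full contribution is dominant for anyone with s > 1/4.7 = 0.2128 and zero contribution is dominant for anyone below.
Player 5 alone (share 8/36) is above the threshold, contributing 55; the remaining 8 contribute 0. Total contributed: 55.
The tour-expenses pool pays out 4.7 × 55 = 258.50 in total (split across the unequal shares, but the aggregate is all that matters for the group sum).
The 8 free-riders keep 55 each, adding 440. Group total = 440 + 258.50 = 698.50.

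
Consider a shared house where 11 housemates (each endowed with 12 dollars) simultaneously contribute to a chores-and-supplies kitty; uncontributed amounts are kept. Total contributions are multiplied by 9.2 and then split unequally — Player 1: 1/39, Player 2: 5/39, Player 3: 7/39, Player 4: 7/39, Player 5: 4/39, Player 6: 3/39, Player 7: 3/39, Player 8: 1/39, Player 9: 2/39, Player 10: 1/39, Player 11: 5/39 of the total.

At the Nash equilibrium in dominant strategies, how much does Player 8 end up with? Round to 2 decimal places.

23.32 dollars

For player j, contributing a unit is worthwhile iff 9.2 × (j's share) ≥ 1, i.e. iff j's share is at least 0.1087.
The shares above 0.1087 belong to Player 2, Player 3, Player 4 and Player 11, contributing 12 each; the remaining 7 contribute 0. Total contributed: 48.
Player 8 keeps 12 and receives 9.2 × 48 × 1/39 = 11.32 from the chores-and-supplies kitty, for a payoff of 23.32.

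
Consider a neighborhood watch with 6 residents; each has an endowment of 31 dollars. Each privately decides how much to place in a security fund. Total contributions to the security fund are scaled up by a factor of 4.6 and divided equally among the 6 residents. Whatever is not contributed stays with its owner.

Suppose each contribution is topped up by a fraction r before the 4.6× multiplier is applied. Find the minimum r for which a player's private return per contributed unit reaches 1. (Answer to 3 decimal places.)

0.304

With matching at rate r, one contributed unit becomes (1 + r) in the security fund and returns 4.6 × (1 + r) / 6 to the contributor.
Setting this equal to 1: 1 + r = 6/4.6 = 1.3043.
So the minimum matching rate is r = 1.3043 − 1 = 0.304.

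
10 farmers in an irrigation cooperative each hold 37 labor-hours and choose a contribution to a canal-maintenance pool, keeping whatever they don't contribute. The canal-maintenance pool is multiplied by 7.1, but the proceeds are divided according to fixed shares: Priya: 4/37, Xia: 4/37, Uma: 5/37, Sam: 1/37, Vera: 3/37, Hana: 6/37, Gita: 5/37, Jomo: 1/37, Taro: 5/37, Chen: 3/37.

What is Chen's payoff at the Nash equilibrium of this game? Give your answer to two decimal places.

Each unit j contributes comes back to j as 7.1 × (j's share), so j prefers to contribute only if that share exceeds 1/7.1 = 0.1408; otherwise keeping the unit dominates.
Hana alone (share 6/37) is above the threshold, contributing 37; the remaining 9 contribute 0. Total contributed: 37.
Chen keeps 37 and receives 7.1 × 37 × 3/37 = 21.30 from the canal-maintenance pool, for a payoff of 58.30.

58.30 labor-hours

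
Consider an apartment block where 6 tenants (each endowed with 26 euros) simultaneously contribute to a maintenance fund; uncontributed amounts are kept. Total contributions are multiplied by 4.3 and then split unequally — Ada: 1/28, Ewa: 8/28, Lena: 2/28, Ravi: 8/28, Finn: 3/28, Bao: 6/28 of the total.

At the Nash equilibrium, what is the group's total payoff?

Player j's private return per contributed unit is 4.3 × (j's share). Contributing is weakly dominant for j when that share is at least 1/4.3 = 0.2326, and contributing 0 is dominant otherwise.
Ewa and Ravi are above the threshold, contributing 26 each; the remaining 4 contribute 0. Total contributed: 52.
The maintenance fund pays out 4.3 × 52 = 223.60 in total (split across the unequal shares, but the aggregate is all that matters for the group sum).
The 4 free-riders keep 26 each, adding 104. Group total = 104 + 223.60 = 327.60.

327.60 euros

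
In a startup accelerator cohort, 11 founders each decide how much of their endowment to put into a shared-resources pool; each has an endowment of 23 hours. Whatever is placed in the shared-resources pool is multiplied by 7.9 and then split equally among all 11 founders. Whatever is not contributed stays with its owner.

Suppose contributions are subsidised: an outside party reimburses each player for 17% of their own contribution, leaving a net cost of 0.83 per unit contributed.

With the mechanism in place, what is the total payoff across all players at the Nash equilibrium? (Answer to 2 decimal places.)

Even with the mechanism, each unit contributed returns only (7.9/11) / 0.83 = 0.8653 per unit of net cost, so contributing nothing is still dominant.
Everyone keeps their endowment and the group total is 11 × 23 = 253.

253.00 hours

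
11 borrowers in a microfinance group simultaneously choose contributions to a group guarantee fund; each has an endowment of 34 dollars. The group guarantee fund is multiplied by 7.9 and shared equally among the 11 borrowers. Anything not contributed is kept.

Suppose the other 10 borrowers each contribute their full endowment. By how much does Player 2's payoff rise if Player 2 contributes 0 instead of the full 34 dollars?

Switching from a contribution of 34 to 0 lets Player 2 keep an extra 34 dollars, but lowers the group guarantee fund by 34, which costs Player 2 their own share of that drop: 7.9/11 × 34 = 24.42.
Net gain = 34 − 24.42 = 9.58. The private return per contributed unit (0.7182) is below 1, so free-riding is indeed the best response regardless of what the others do.

9.58 dollars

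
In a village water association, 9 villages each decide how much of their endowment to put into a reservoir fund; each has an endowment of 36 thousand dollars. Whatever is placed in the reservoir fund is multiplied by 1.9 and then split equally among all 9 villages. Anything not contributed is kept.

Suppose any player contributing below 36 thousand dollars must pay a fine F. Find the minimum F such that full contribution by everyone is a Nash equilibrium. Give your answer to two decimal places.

28.40 thousand dollars

Given the others contribute fully, the best deviation is to contribute 0 (any partial contribution still incurs the fine and gives up units whose private return 0.2111 is below 1).
Deviating from 36 to 0 saves 36 thousand dollars but forfeits the deviator's share of the drop in the reservoir fund: 1.9/9 × 36 = 7.60.
So the deviation gain is 36 − 7.60 = 28.40, and the fine must be at least 28.40 thousand dollars to wipe it out.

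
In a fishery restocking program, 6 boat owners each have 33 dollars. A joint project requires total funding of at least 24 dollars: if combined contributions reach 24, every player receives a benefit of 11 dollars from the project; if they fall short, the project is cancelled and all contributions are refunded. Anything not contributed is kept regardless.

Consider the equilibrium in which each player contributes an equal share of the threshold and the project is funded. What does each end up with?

Equal share of the threshold: 24/6 = 4.
At this profile no one gains by cutting their contribution: any cut drops the total below 24, the project is cancelled, contributions are refunded, and the deviator ends with 33, which is less than 33 − 4 + 11 = 40. Contributing more than 4 just wastes the excess. So contributing exactly 4 is a best response.
Each player's payoff: 33 − 4 + 11 = 40.

40 dollars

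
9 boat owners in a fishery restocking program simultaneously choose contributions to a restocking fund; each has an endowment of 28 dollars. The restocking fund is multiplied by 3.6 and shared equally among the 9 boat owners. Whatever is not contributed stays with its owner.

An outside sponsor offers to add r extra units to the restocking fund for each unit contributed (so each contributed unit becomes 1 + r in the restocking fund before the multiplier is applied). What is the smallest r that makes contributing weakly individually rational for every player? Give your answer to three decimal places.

1.500

With matching at rate r, one contributed unit becomes (1 + r) in the restocking fund and returns 3.6 × (1 + r) / 9 to the contributor.
Setting this equal to 1: 1 + r = 9/3.6 = 2.5000.
So the minimum matching rate is r = 2.5000 − 1 = 1.500.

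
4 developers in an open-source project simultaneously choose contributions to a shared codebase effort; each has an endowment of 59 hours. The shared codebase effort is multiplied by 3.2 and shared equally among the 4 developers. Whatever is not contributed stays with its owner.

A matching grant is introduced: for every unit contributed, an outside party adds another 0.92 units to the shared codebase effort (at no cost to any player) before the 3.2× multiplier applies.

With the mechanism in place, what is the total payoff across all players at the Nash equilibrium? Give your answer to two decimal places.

1449.98 hours

The effective private return per unit is now 3.2 × 1.92 / 4 = 1.5360 > 1, so every player's dominant strategy flips to full contribution.
So the Nash equilibrium is full contribution by all 4; the group earns 3.2 × 1.92 × 236 = 1449.98.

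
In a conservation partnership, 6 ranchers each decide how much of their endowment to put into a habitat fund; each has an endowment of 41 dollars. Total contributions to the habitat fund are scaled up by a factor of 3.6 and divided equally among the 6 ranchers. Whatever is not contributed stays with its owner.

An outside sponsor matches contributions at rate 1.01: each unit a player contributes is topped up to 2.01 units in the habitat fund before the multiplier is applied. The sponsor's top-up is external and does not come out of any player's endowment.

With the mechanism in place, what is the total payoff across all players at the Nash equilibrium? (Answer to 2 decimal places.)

1780.06 dollars

The effective private return per unit is now 3.6 × 2.01 / 6 = 1.2060 > 1, so every player's dominant strategy flips to full contribution.
So the Nash equilibrium is full contribution by all 6; the group earns 3.6 × 2.01 × 246 = 1780.06.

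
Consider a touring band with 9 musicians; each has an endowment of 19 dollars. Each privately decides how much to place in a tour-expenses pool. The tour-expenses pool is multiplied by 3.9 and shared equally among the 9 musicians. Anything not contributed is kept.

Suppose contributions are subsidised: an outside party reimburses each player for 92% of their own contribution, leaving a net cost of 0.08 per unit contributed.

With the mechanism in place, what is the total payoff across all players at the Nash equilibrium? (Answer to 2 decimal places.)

With the mechanism, a contributed unit returns (3.9/9) / 0.08 = 5.4167 per unit of net cost to the contributor — now above 1 — so contributing fully is weakly dominant for every player.
So the Nash equilibrium is full contribution by all 9; the group earns 9 × (19 × 0.92 + 3.9 × 19) = 824.22.

824.22 dollars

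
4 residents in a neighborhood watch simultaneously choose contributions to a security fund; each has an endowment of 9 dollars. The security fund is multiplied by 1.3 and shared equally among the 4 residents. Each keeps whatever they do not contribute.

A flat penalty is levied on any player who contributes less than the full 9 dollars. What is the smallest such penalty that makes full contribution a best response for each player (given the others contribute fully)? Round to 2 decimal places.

6.08 dollars

Given the others contribute fully, the best deviation is to contribute 0 (any partial contribution still incurs the fine and gives up units whose private return 0.3250 is below 1).
Deviating from 9 to 0 saves 9 dollars but forfeits the deviator's share of the drop in the security fund: 1.3/4 × 9 = 2.92.
So the deviation gain is 9 − 2.92 = 6.08, and the fine must be at least 6.08 dollars to wipe it out.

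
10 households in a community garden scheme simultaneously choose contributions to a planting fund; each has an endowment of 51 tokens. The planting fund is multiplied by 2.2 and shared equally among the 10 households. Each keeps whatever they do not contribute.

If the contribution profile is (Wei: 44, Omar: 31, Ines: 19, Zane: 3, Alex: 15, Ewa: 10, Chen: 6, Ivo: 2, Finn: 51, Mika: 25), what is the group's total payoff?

757.20 tokens

Total contributed: 44 + 31 + 19 + 3 + 15 + 10 + 6 + 2 + 51 + 25 = 206; total kept: 10 × 51 − 206 = 304.
The planting fund pays out 2.2 × 206 = 453.20 in aggregate.
Group total = 304 + 453.20 = 757.20.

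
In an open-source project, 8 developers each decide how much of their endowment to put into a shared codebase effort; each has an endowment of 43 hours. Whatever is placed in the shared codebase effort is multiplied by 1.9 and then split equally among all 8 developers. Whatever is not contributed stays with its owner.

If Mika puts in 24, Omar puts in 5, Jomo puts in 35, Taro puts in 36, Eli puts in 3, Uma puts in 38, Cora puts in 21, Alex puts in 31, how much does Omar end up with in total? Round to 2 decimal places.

83.84 hours

Total contributed: 24 + 5 + 35 + 36 + 3 + 38 + 21 + 31 = 193.
Each receives 1.9 × 193 / 8 = 45.84 from the shared codebase effort.
Omar keeps 43 − 5 = 38, so Omar's payoff is 38 + 45.84 = 83.84.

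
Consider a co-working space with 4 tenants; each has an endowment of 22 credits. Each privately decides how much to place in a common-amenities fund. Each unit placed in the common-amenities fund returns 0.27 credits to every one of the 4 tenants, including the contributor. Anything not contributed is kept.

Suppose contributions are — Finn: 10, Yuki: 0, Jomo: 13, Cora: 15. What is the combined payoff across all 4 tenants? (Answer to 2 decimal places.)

Total contributed: 10 + 0 + 13 + 15 = 38; total kept: 4 × 22 − 38 = 50.
The common-amenities fund pays out 0.27 × 4 × 38 = 41.04 in aggregate.
Group total = 50 + 41.04 = 91.04.

91.04 credits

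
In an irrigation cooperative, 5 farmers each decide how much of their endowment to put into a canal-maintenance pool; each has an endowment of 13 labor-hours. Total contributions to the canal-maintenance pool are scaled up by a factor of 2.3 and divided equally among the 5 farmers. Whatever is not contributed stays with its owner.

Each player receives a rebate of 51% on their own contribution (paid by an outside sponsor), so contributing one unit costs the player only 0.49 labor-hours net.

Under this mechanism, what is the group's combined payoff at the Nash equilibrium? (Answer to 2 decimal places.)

The effective private return is (2.3/5) / 0.49 = 0.9388, which is still under 1, so the mechanism doesn't change anyone's dominant strategy: zero contribution.
At the Nash equilibrium no one contributes; group total payoff = 5 × 13 = 65.

65.00 labor-hours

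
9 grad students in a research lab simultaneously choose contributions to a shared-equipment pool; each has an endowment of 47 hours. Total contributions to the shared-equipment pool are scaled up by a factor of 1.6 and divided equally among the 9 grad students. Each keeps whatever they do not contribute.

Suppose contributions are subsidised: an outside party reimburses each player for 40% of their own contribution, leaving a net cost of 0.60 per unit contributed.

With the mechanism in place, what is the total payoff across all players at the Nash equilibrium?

With the mechanism, a contributed unit returns (1.6/9) / 0.60 = 0.2963 per unit of net cost — still below 1 — so contributing 0 remains dominant for every player.
At the Nash equilibrium no one contributes; group total payoff = 9 × 47 = 423.

423.00 hours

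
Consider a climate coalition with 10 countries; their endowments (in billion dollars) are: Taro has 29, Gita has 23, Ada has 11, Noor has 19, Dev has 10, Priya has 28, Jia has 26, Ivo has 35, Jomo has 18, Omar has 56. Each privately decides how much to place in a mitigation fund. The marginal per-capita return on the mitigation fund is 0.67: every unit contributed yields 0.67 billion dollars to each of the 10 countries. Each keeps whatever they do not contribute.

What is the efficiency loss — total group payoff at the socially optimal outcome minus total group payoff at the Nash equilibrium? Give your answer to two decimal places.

The private return per contributed unit is 0.67 < 1 for everyone, so the Nash equilibrium is zero contribution and the group total is Σ E_j = 29 + 23 + 11 + 19 + 10 + 28 + 26 + 35 + 18 + 56 = 255.
Each contributed unit returns 6.700 to the group, so the social optimum is full contribution by everyone: group total = 6.700 × 255 = 1708.50.
Efficiency loss = (6.700 − 1) × 255 = 1453.50.

1453.50 billion dollars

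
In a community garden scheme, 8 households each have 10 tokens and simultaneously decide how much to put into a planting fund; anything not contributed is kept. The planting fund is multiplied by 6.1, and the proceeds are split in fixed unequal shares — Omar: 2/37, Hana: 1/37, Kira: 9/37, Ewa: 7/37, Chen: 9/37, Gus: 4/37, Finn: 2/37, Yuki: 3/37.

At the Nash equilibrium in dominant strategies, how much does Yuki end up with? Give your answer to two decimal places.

Each unit j contributes comes back to j as 6.1 × (j's share), so j prefers to contribute only if that share exceeds 1/6.1 = 0.1639; otherwise keeping the unit dominates.
The shares above 0.1639 belong to Kira, Ewa and Chen, contributing 10 each; the remaining 5 contribute 0. Total contributed: 30.
Yuki keeps 10 and receives 6.1 × 30 × 3/37 = 14.84 from the planting fund, for a payoff of 24.84.

24.84 tokens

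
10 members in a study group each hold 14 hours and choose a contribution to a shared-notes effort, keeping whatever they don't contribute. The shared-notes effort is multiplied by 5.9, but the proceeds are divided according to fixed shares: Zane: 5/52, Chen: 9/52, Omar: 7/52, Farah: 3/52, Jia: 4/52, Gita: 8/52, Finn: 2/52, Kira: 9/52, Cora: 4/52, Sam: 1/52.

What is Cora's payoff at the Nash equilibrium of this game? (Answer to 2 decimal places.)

For player j, contributing a unit is worthwhile iff 5.9 × (j's share) ≥ 1, i.e. iff j's share is at least 0.1695.
The shares above 0.1695 belong to Chen and Kira, contributing 14 each; the remaining 8 contribute 0. Total contributed: 28.
Cora keeps 14 and receives 5.9 × 28 × 4/52 = 12.71 from the shared-notes effort, for a payoff of 26.71.

26.71 hours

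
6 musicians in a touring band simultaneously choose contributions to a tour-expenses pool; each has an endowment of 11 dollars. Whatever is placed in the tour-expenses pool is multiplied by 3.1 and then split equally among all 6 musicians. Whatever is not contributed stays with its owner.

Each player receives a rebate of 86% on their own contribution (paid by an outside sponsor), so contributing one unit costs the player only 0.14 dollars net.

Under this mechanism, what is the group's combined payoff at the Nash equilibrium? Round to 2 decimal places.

261.36 dollars

Under the mechanism each unit contributed yields (3.1/6) / 0.14 = 3.6905 back to its contributor per unit of net cost, which exceeds 1, making full contribution the dominant choice for everyone.
So the Nash equilibrium is full contribution by all 6; the group earns 6 × (11 × 0.86 + 3.1 × 11) = 261.36.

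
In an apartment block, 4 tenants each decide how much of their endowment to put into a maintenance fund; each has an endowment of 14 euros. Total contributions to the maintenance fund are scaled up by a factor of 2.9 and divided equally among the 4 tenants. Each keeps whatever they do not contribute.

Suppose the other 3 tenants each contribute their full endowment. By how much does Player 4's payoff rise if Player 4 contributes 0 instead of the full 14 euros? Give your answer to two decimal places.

Switching from a contribution of 14 to 0 lets Player 4 keep an extra 14 euros, but lowers the maintenance fund by 14, which costs Player 4 their own share of that drop: 2.9/4 × 14 = 10.15.
Net gain = 14 − 10.15 = 3.85. The private return per contributed unit (0.7250) is below 1, so free-riding is indeed the best response regardless of what the others do.

3.85 euros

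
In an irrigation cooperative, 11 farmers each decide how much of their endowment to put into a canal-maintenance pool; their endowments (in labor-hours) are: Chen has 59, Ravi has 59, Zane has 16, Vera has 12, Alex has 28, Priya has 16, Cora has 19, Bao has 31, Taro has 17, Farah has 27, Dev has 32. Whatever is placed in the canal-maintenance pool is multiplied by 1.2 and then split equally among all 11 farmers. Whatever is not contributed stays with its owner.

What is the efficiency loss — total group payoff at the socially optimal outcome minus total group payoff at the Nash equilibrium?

The private return per contributed unit is 1.2/11 = 0.1091 < 1 for every player regardless of endowment, so the Nash equilibrium is zero contribution and the group total is Σ E_j = 59 + 59 + 16 + 12 + 28 + 16 + 19 + 31 + 17 + 27 + 32 = 316.
Each contributed unit returns 1.200 to the group, so the social optimum is full contribution by everyone: group total = 1.200 × 316 = 379.20.
Efficiency loss = (1.200 − 1) × 316 = 63.20.

63.20 labor-hours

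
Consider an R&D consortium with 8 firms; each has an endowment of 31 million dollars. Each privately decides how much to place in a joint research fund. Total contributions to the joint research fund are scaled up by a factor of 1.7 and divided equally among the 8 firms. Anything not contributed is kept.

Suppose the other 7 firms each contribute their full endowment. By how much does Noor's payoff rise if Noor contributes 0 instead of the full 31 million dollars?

24.41 million dollars

Switching from a contribution of 31 to 0 lets Noor keep an extra 31 million dollars, but lowers the joint research fund by 31, which costs Noor their own share of that drop: 1.7/8 × 31 = 6.59.
Net gain = 31 − 6.59 = 24.41. The private return per contributed unit (0.2125) is below 1, so free-riding is indeed the best response regardless of what the others do.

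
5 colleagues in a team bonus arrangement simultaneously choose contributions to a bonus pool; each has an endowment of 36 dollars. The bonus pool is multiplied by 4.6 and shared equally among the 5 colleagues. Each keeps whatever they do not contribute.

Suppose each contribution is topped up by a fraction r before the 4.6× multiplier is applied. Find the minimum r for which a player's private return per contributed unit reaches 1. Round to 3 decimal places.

0.087

With matching at rate r, one contributed unit becomes (1 + r) in the bonus pool and returns 4.6 × (1 + r) / 5 to the contributor.
Setting this equal to 1: 1 + r = 5/4.6 = 1.0870.
So the minimum matching rate is r = 1.0870 − 1 = 0.087.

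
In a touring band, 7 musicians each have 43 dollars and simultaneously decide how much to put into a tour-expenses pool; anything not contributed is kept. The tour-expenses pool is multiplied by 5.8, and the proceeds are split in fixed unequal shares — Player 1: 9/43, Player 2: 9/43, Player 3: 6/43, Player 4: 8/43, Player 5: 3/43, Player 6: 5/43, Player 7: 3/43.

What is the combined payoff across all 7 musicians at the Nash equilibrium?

Player j's private return per contributed unit is 5.8 × (j's share). Contributing is weakly dominant for j when that share is at least 1/5.8 = 0.1724, and contributing 0 is dominant otherwise.
Player 1, Player 2 and Player 4 are above the threshold, contributing 43 each; the remaining 4 contribute 0. Total contributed: 129.
The tour-expenses pool pays out 5.8 × 129 = 748.20 in total (split across the unequal shares, but the aggregate is all that matters for the group sum).
The 4 free-riders keep 43 each, adding 172. Group total = 172 + 748.20 = 920.20.

920.20 dollars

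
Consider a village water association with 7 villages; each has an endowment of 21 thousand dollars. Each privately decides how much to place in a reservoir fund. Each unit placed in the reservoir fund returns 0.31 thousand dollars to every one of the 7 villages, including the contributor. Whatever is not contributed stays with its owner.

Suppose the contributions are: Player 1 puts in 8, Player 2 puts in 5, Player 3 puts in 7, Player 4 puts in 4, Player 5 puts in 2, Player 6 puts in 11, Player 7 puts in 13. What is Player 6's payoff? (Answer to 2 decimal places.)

25.50 thousand dollars

Total contributed: 8 + 5 + 7 + 4 + 2 + 11 + 13 = 50.
Each receives 0.31 × 50 = 15.50 from the reservoir fund.
Player 6 keeps 21 − 11 = 10, so Player 6's payoff is 10 + 15.50 = 25.50.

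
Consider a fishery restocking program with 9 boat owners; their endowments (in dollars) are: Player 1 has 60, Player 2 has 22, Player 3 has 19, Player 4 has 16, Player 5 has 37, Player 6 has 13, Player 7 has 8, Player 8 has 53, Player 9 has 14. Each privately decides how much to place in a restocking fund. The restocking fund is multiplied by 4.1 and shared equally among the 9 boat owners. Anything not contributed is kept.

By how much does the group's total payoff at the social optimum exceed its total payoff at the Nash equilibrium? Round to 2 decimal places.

The private return per contributed unit is 4.1/9 = 0.4556 < 1 for every player regardless of endowment, so the Nash equilibrium is zero contribution and the group total is Σ E_j = 60 + 22 + 19 + 16 + 37 + 13 + 8 + 53 + 14 = 242.
Each contributed unit returns 4.100 to the group, so the social optimum is full contribution by everyone: group total = 4.100 × 242 = 992.20.
Efficiency loss = (4.100 − 1) × 242 = 750.20.

750.20 dollars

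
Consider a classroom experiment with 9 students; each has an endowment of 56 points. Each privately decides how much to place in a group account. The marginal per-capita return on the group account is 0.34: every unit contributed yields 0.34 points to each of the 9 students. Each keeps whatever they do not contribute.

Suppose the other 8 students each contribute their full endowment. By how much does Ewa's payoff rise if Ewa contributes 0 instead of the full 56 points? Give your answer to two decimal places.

Switching from a contribution of 56 to 0 lets Ewa keep an extra 56 points, but lowers the group account by 56, which costs Ewa their own share of that drop: 0.34 × 56 = 19.04.
Net gain = 56 − 19.04 = 36.96. The private return per contributed unit (0.34) is below 1, so free-riding is indeed the best response regardless of what the others do.

36.96 points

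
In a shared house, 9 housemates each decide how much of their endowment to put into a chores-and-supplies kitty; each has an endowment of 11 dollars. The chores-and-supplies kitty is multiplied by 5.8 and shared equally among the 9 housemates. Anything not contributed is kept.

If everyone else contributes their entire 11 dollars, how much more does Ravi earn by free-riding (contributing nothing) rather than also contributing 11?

Switching from a contribution of 11 to 0 lets Ravi keep an extra 11 dollars, but lowers the chores-and-supplies kitty by 11, which costs Ravi their own share of that drop: 5.8/9 × 11 = 7.09.
Net gain = 11 − 7.09 = 3.91. The private return per contributed unit (0.6444) is below 1, so free-riding is indeed the best response regardless of what the others do.

3.91 dollars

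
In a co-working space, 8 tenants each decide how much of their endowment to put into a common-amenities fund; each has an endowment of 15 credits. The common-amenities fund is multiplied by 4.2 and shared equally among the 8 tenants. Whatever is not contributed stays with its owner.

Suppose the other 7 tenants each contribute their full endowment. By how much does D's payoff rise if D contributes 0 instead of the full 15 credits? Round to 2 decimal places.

7.13 credits

Switching from a contribution of 15 to 0 lets D keep an extra 15 credits, but lowers the common-amenities fund by 15, which costs D their own share of that drop: 4.2/8 × 15 = 7.87.
Net gain = 15 − 7.87 = 7.13. The private return per contributed unit (0.5250) is below 1, so free-riding is indeed the best response regardless of what the others do.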